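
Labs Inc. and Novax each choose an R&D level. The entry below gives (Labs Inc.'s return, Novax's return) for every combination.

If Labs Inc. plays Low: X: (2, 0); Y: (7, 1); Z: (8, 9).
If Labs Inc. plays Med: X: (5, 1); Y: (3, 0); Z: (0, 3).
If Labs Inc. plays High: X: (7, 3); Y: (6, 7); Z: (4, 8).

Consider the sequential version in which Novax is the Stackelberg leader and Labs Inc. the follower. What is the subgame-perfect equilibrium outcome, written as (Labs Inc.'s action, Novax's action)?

Backward induction with Novax moving first.
- X: BR = High, leader payoff 3.
- Y: BR = Low, leader payoff 1.
- Z: BR = Low, leader payoff 9.
Maximizing over 3, 1, 9, Novax chooses Z. Subgame-perfect outcome: (Low, Z) with payoffs (8, 9).

(Low, Z)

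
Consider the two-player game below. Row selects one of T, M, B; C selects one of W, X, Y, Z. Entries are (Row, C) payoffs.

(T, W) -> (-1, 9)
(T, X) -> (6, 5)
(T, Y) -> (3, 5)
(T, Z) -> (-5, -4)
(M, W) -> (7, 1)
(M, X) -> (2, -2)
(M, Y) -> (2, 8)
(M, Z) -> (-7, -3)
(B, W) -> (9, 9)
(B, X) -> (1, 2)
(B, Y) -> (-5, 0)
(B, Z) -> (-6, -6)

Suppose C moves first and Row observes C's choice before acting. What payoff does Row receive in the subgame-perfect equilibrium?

Solve by backward induction (C leads).
- W → Row plays B (best of -1, 7, 9); C gets 9.
- X → Row plays T (best of 6, 2, 1); C gets 5.
- Y → Row plays T (best of 3, 2, -5); C gets 5.
- Z → Row plays T (best of -5, -7, -6); C gets -4.
Among 9, 5, 5, -4, the best is 9 at W. Subgame-perfect outcome: (B, W) with payoffs (9, 9).

9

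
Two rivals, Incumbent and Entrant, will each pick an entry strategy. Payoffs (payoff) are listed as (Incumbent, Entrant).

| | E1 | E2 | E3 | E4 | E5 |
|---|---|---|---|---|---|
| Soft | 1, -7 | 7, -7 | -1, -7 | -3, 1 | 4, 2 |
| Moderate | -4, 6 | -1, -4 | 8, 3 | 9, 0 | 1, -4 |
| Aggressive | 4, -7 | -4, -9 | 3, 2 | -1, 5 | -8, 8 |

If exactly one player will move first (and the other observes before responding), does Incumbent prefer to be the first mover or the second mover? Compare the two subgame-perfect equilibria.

If Incumbent leads: Entrant's best replies are Soft→E5, Moderate→E1, Aggressive→E5; Incumbent's induced payoffs 4, -4, -8; outcome (Soft, E5), payoffs (4, 2).
If Entrant leads: Incumbent's best replies are E1→Aggressive, E2→Soft, E3→Moderate, E4→Moderate, E5→Soft; Entrant's induced payoffs -7, -7, 3, 0, 2; outcome (Moderate, E3), payoffs (8, 3).
Incumbent gets 4 moving first and 8 moving second, so Incumbent prefers to move second.

second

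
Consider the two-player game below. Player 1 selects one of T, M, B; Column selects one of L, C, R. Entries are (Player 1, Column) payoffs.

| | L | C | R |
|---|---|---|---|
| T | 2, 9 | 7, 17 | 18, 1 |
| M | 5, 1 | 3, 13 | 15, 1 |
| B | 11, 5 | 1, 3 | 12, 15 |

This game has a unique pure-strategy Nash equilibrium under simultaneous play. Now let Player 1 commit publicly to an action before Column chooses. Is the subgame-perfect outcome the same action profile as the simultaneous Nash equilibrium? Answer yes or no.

Column best-responds to each possible Player 1 move:
- T → Column plays C (best of 9, 17, 1); Player 1 gets 7.
- M → Column plays C (best of 1, 13, 1); Player 1 gets 3.
- B → Column plays R (best of 5, 3, 15); Player 1 gets 12.
Among 7, 3, 12, the best is 12 at B. Subgame-perfect outcome: (B, R) with payoffs (12, 15).
For the simultaneous game, intersect best replies.
Player 1's best replies: L→B; C→T; R→T.
Column's best replies: T→C; M→C; B→R.
Only (T, C) has each player best-responding; Nash payoffs (7, 17).
Sequential outcome (B, R) differs from the Nash profile (T, C).

no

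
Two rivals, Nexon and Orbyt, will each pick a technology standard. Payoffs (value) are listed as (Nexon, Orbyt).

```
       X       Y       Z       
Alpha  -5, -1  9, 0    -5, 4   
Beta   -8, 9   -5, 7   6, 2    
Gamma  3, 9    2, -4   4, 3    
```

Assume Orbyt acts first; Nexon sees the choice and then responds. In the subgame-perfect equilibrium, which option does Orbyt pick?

Solve by backward induction (Orbyt leads).
- X: Nexon compares -5, -8, 3 and picks Gamma; Orbyt would get 9.
- Y: Nexon compares 9, -5, 2 and picks Alpha; Orbyt would get 0.
- Z: Nexon compares -5, 6, 4 and picks Beta; Orbyt would get 2.
Orbyt's induced payoffs are 9, 0, 2, so Orbyt commits to X. Subgame-perfect outcome: (Gamma, X) with payoffs (3, 9).

X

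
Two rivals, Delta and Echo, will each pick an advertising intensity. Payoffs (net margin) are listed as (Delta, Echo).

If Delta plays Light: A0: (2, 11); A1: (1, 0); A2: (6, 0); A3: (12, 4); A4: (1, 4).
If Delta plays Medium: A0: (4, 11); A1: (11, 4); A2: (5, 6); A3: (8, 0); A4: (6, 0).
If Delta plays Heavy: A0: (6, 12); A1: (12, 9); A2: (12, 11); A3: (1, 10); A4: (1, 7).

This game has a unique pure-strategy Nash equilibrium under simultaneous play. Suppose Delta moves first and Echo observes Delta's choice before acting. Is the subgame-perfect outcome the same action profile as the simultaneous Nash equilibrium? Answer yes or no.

Backward induction with Delta moving first.
- Light: Echo compares 11, 0, 0, 4, 4 and picks A0; Delta would get 2.
- Medium: Echo compares 11, 4, 6, 0, 0 and picks A0; Delta would get 4.
- Heavy: Echo compares 12, 9, 11, 10, 7 and picks A0; Delta would get 6.
Among 2, 4, 6, the best is 6 at Heavy. Subgame-perfect outcome: (Heavy, A0) with payoffs (6, 12).
Now find the simultaneous Nash equilibrium.
Delta's best replies: A0→Heavy; A1→Heavy; A2→Heavy; A3→Light; A4→Medium.
Echo's best replies: Light→A0; Medium→A0; Heavy→A0.
The unique mutual best reply is (Heavy, A0), giving (6, 12).
Sequential outcome (Heavy, A0) coincides with the Nash profile (Heavy, A0).

yes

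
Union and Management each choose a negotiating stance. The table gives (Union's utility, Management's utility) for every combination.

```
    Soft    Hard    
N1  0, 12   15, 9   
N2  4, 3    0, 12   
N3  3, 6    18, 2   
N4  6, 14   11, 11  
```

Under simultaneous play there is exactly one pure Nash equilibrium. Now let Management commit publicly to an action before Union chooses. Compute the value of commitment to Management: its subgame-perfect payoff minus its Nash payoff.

0

Work backward from Union's decision.
- Soft → Union plays N4 (best of 0, 4, 3, 6); Management gets 14.
- Hard → Union plays N3 (best of 15, 0, 18, 11); Management gets 2.
Maximizing over 14, 2, Management chooses Soft. Subgame-perfect outcome: (N4, Soft) with payoffs (6, 14).
For the simultaneous game, intersect best replies.
Union's best replies: Soft→N4; Hard→N3.
Management's best replies: N1→Soft; N2→Hard; N3→Soft; N4→Soft.
Only (N4, Soft) has each player best-responding; Nash payoffs (6, 14).
Management's commitment gain: 14 − 14 = 0.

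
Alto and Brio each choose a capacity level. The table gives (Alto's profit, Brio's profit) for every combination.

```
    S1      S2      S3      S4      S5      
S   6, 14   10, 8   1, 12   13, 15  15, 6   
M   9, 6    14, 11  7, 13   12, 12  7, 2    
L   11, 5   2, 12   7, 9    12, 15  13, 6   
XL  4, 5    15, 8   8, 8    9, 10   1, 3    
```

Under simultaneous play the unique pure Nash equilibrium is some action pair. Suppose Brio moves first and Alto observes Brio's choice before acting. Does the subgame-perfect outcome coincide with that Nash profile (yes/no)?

yes

Backward induction with Brio moving first.
- S1: Alto compares 6, 9, 11, 4 and picks L; Brio would get 5.
- S2: Alto compares 10, 14, 2, 15 and picks XL; Brio would get 8.
- S3: Alto compares 1, 7, 7, 8 and picks XL; Brio would get 8.
- S4: Alto compares 13, 12, 12, 9 and picks S; Brio would get 15.
- S5: Alto compares 15, 7, 13, 1 and picks S; Brio would get 6.
Maximizing over 5, 8, 8, 15, 6, Brio chooses S4. Subgame-perfect outcome: (S, S4) with payoffs (13, 15).
For the simultaneous game, intersect best replies.
Alto's best replies: S1→L; S2→XL; S3→XL; S4→S; S5→S.
Brio's best replies: S→S4; M→S3; L→S4; XL→S4.
Only (S, S4) has each player best-responding; Nash payoffs (13, 15).
Sequential outcome (S, S4) coincides with the Nash profile (S, S4).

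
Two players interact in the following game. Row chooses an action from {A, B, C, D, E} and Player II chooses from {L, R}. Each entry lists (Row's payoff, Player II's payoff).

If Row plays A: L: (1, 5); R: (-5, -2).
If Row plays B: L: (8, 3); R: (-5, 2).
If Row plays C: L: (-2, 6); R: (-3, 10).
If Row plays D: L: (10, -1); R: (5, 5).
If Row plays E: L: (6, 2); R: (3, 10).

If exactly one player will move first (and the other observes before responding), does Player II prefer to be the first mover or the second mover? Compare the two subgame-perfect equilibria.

If Row leads: Player II's best replies are A→L, B→L, C→R, D→R, E→R; Row's induced payoffs 1, 8, -3, 5, 3; outcome (B, L), payoffs (8, 3).
If Player II leads: Row's best replies are L→D, R→D; Player II's induced payoffs -1, 5; outcome (D, R), payoffs (5, 5).
Player II gets 5 moving first and 3 moving second, so Player II prefers to move first.

first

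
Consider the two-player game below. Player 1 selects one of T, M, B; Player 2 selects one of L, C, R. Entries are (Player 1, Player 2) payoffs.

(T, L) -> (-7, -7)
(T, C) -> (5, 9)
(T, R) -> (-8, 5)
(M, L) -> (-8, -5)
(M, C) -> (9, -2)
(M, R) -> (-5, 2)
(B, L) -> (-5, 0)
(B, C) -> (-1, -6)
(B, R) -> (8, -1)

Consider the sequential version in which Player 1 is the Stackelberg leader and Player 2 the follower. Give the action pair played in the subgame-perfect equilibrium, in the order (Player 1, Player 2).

Backward induction with Player 1 moving first.
- T: BR = C, leader payoff 5.
- M: BR = R, leader payoff -5.
- B: BR = L, leader payoff -5.
Among 5, -5, -5, the best is 5 at T. Subgame-perfect outcome: (T, C) with payoffs (5, 9).

(T, C)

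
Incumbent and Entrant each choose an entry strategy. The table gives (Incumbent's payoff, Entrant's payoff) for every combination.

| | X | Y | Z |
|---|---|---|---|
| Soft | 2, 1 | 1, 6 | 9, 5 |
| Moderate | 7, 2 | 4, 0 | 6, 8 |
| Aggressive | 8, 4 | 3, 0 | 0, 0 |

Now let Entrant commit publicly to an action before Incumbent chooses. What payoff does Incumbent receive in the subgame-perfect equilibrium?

Work backward from Incumbent's decision.
- X: Incumbent compares 2, 7, 8 and picks Aggressive; Entrant would get 4.
- Y: Incumbent compares 1, 4, 3 and picks Moderate; Entrant would get 0.
- Z: Incumbent compares 9, 6, 0 and picks Soft; Entrant would get 5.
Maximizing over 4, 0, 5, Entrant chooses Z. Subgame-perfect outcome: (Soft, Z) with payoffs (9, 5).

9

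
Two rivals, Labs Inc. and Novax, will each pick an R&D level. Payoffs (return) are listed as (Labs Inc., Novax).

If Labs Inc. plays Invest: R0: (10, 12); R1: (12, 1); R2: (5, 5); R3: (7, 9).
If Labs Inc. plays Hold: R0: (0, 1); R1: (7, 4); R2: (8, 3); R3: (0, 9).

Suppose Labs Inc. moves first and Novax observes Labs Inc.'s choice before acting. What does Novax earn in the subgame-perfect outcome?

12

Novax best-responds to each possible Labs Inc. move:
- Invest → Novax plays R0 (best of 12, 1, 5, 9); Labs Inc. gets 10.
- Hold → Novax plays R3 (best of 1, 4, 3, 9); Labs Inc. gets 0.
Maximizing over 10, 0, Labs Inc. chooses Invest. Subgame-perfect outcome: (Invest, R0) with payoffs (10, 12).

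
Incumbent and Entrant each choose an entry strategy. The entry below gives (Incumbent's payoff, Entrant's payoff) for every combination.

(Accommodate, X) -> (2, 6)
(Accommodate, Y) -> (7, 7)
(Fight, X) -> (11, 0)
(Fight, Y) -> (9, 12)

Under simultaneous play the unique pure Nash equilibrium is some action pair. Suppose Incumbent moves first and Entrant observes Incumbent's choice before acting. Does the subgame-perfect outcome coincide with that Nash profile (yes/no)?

yes

Solve by backward induction (Incumbent leads).
- Accommodate → Entrant plays Y (best of 6, 7); Incumbent gets 7.
- Fight → Entrant plays Y (best of 0, 12); Incumbent gets 9.
Maximizing over 7, 9, Incumbent chooses Fight. Subgame-perfect outcome: (Fight, Y) with payoffs (9, 12).
Under simultaneous play:
Incumbent's best replies: X→Fight; Y→Fight.
Entrant's best replies: Accommodate→Y; Fight→Y.
The unique mutual best reply is (Fight, Y), giving (9, 12).
Sequential outcome (Fight, Y) coincides with the Nash profile (Fight, Y).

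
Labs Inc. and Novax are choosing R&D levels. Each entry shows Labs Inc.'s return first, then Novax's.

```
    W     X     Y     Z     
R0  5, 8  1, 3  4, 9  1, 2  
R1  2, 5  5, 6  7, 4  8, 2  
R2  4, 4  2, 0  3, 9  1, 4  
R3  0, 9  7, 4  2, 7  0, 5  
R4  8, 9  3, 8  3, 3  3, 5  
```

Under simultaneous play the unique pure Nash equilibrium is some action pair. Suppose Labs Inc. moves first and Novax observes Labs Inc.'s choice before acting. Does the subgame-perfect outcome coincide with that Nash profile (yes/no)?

Novax best-responds to each possible Labs Inc. move:
- R0: Novax compares 8, 3, 9, 2 and picks Y; Labs Inc. would get 4.
- R1: Novax compares 5, 6, 4, 2 and picks X; Labs Inc. would get 5.
- R2: Novax compares 4, 0, 9, 4 and picks Y; Labs Inc. would get 3.
- R3: Novax compares 9, 4, 7, 5 and picks W; Labs Inc. would get 0.
- R4: Novax compares 9, 8, 3, 5 and picks W; Labs Inc. would get 8.
Maximizing over 4, 5, 3, 0, 8, Labs Inc. chooses R4. Subgame-perfect outcome: (R4, W) with payoffs (8, 9).
Now find the simultaneous Nash equilibrium.
Labs Inc.'s best replies: W→R4; X→R3; Y→R1; Z→R1.
Novax's best replies: R0→Y; R1→X; R2→Y; R3→W; R4→W.
Only (R4, W) has each player best-responding; Nash payoffs (8, 9).
Sequential outcome (R4, W) coincides with the Nash profile (R4, W).

yes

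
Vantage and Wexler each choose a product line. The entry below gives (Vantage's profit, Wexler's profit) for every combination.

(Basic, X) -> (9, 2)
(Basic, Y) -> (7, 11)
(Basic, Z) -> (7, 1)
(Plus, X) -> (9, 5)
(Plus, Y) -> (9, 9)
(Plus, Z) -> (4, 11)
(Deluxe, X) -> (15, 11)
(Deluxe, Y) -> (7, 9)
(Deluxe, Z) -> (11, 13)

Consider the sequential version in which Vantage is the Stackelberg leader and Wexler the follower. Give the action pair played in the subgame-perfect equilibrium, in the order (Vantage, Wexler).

Backward induction with Vantage moving first.
- Basic: BR = Y, leader payoff 7.
- Plus: BR = Z, leader payoff 4.
- Deluxe: BR = Z, leader payoff 11.
Among 7, 4, 11, the best is 11 at Deluxe. Subgame-perfect outcome: (Deluxe, Z) with payoffs (11, 13).

(Deluxe, Z)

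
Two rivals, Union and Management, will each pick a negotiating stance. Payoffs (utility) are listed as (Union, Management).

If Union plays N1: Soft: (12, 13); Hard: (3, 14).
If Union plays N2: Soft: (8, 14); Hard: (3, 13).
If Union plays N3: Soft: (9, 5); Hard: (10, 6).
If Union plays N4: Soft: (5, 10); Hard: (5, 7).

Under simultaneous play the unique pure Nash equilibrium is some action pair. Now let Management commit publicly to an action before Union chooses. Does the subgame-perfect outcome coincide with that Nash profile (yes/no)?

Work backward from Union's decision.
- Soft: BR = N1, leader payoff 13.
- Hard: BR = N3, leader payoff 6.
Among 13, 6, the best is 13 at Soft. Subgame-perfect outcome: (N1, Soft) with payoffs (12, 13).
Under simultaneous play:
Union's best replies: Soft→N1; Hard→N3.
Management's best replies: N1→Hard; N2→Soft; N3→Hard; N4→Soft.
Only (N3, Hard) has each player best-responding; Nash payoffs (10, 6).
Sequential outcome (N1, Soft) differs from the Nash profile (N3, Hard).

no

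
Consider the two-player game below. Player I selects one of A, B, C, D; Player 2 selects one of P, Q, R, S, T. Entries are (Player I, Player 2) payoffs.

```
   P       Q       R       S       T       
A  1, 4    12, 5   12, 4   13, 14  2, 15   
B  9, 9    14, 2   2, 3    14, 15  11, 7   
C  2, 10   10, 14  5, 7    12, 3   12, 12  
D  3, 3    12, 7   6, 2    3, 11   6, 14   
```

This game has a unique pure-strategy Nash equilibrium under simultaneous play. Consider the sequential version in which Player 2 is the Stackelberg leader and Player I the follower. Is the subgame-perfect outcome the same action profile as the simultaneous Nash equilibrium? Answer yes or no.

Backward induction with Player 2 moving first.
- P: BR = B, leader payoff 9.
- Q: BR = B, leader payoff 2.
- R: BR = A, leader payoff 4.
- S: BR = B, leader payoff 15.
- T: BR = C, leader payoff 12.
Among 9, 2, 4, 15, 12, the best is 15 at S. Subgame-perfect outcome: (B, S) with payoffs (14, 15).
Now find the simultaneous Nash equilibrium.
Player I's best replies: P→B; Q→B; R→A; S→B; T→C.
Player 2's best replies: A→T; B→S; C→Q; D→T.
Only (B, S) has each player best-responding; Nash payoffs (14, 15).
Sequential outcome (B, S) coincides with the Nash profile (B, S).

yes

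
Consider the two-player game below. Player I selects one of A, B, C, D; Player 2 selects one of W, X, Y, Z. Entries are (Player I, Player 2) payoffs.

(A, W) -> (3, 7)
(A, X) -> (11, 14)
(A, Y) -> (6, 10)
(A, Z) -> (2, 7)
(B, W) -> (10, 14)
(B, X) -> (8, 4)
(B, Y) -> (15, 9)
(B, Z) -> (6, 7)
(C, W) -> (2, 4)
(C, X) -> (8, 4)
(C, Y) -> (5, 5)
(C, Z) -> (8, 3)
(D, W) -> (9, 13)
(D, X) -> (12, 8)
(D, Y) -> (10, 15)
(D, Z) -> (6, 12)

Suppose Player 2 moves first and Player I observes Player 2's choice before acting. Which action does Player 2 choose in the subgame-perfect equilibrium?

Backward induction with Player 2 moving first.
- W: Player I compares 3, 10, 2, 9 and picks B; Player 2 would get 14.
- X: Player I compares 11, 8, 8, 12 and picks D; Player 2 would get 8.
- Y: Player I compares 6, 15, 5, 10 and picks B; Player 2 would get 9.
- Z: Player I compares 2, 6, 8, 6 and picks C; Player 2 would get 3.
Among 14, 8, 9, 3, the best is 14 at W. Subgame-perfect outcome: (B, W) with payoffs (10, 14).

W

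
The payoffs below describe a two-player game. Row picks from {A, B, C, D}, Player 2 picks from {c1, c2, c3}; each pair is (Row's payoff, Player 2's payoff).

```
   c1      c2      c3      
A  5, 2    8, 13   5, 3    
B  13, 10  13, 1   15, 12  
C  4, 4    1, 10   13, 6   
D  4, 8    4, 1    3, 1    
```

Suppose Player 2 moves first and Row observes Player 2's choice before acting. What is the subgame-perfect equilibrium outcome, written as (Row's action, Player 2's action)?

Solve by backward induction (Player 2 leads).
- c1 → Row plays B (best of 5, 13, 4, 4); Player 2 gets 10.
- c2 → Row plays B (best of 8, 13, 1, 4); Player 2 gets 1.
- c3 → Row plays B (best of 5, 15, 13, 3); Player 2 gets 12.
Among 10, 1, 12, the best is 12 at c3. Subgame-perfect outcome: (B, c3) with payoffs (15, 12).

(B, c3)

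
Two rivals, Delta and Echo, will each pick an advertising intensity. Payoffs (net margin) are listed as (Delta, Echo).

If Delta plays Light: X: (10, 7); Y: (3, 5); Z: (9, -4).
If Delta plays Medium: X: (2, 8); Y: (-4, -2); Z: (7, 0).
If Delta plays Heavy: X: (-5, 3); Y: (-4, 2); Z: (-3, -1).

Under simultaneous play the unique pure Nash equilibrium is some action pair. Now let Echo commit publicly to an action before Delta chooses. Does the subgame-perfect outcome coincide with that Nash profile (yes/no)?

Work backward from Delta's decision.
- X: Delta compares 10, 2, -5 and picks Light; Echo would get 7.
- Y: Delta compares 3, -4, -4 and picks Light; Echo would get 5.
- Z: Delta compares 9, 7, -3 and picks Light; Echo would get -4.
Among 7, 5, -4, the best is 7 at X. Subgame-perfect outcome: (Light, X) with payoffs (10, 7).
For the simultaneous game, intersect best replies.
Delta's best replies: X→Light; Y→Light; Z→Light.
Echo's best replies: Light→X; Medium→X; Heavy→X.
The unique mutual best reply is (Light, X), giving (10, 7).
Sequential outcome (Light, X) coincides with the Nash profile (Light, X).

yes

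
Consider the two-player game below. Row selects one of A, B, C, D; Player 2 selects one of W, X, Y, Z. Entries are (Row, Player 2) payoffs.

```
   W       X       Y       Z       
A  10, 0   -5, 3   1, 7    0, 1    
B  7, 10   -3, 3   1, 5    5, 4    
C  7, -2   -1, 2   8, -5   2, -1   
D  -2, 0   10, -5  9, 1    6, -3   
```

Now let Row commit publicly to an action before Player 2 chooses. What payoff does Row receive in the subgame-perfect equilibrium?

Solve by backward induction (Row leads).
- A: Player 2 compares 0, 3, 7, 1 and picks Y; Row would get 1.
- B: Player 2 compares 10, 3, 5, 4 and picks W; Row would get 7.
- C: Player 2 compares -2, 2, -5, -1 and picks X; Row would get -1.
- D: Player 2 compares 0, -5, 1, -3 and picks Y; Row would get 9.
Among 1, 7, -1, 9, the best is 9 at D. Subgame-perfect outcome: (D, Y) with payoffs (9, 1).

9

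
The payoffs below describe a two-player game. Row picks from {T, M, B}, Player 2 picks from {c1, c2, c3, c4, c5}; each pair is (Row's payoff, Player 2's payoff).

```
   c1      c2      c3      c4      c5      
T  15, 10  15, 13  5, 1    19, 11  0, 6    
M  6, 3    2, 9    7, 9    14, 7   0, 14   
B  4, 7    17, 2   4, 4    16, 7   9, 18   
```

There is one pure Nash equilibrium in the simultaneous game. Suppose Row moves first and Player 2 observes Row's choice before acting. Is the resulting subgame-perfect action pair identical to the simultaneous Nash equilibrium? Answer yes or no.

no

Solve by backward induction (Row leads).
- T: BR = c2, leader payoff 15.
- M: BR = c5, leader payoff 0.
- B: BR = c5, leader payoff 9.
Maximizing over 15, 0, 9, Row chooses T. Subgame-perfect outcome: (T, c2) with payoffs (15, 13).
For the simultaneous game, intersect best replies.
Row's best replies: c1→T; c2→B; c3→M; c4→T; c5→B.
Player 2's best replies: T→c2; M→c5; B→c5.
Only (B, c5) has each player best-responding; Nash payoffs (9, 18).
Sequential outcome (T, c2) differs from the Nash profile (B, c5).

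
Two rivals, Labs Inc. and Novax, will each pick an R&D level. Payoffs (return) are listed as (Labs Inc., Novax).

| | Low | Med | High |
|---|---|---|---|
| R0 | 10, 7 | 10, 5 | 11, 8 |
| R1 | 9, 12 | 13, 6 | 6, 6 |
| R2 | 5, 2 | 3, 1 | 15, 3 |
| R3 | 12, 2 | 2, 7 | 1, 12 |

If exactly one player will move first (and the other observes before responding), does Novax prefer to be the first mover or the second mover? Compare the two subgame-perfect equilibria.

first

If Labs Inc. leads: Novax's best replies are R0→High, R1→Low, R2→High, R3→High; Labs Inc.'s induced payoffs 11, 9, 15, 1; outcome (R2, High), payoffs (15, 3).
If Novax leads: Labs Inc.'s best replies are Low→R3, Med→R1, High→R2; Novax's induced payoffs 2, 6, 3; outcome (R1, Med), payoffs (13, 6).
Novax gets 6 moving first and 3 moving second, so Novax prefers to move first.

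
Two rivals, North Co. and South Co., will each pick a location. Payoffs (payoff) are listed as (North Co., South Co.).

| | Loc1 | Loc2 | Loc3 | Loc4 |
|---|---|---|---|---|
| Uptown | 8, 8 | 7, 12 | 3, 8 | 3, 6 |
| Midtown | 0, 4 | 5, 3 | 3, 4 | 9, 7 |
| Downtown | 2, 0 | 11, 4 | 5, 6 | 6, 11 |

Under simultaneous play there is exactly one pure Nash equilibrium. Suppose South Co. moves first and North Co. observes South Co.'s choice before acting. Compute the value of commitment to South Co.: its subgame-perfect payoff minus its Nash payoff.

Solve by backward induction (South Co. leads).
- Loc1: BR = Uptown, leader payoff 8.
- Loc2: BR = Downtown, leader payoff 4.
- Loc3: BR = Downtown, leader payoff 6.
- Loc4: BR = Midtown, leader payoff 7.
South Co.'s induced payoffs are 8, 4, 6, 7, so South Co. commits to Loc1. Subgame-perfect outcome: (Uptown, Loc1) with payoffs (8, 8).
Under simultaneous play:
North Co.'s best replies: Loc1→Uptown; Loc2→Downtown; Loc3→Downtown; Loc4→Midtown.
South Co.'s best replies: Uptown→Loc2; Midtown→Loc4; Downtown→Loc4.
Only (Midtown, Loc4) has each player best-responding; Nash payoffs (9, 7).
South Co.'s commitment gain: 8 − 7 = 1.

1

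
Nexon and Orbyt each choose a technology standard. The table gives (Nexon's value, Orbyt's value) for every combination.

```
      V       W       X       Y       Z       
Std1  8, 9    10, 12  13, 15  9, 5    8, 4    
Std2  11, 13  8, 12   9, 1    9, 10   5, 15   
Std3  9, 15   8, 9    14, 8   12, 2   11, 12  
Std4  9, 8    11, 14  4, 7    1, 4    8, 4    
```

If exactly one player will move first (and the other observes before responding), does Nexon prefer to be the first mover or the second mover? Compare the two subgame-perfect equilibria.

If Nexon leads: Orbyt's best replies are Std1→X, Std2→Z, Std3→V, Std4→W; Nexon's induced payoffs 13, 5, 9, 11; outcome (Std1, X), payoffs (13, 15).
If Orbyt leads: Nexon's best replies are V→Std2, W→Std4, X→Std3, Y→Std3, Z→Std3; Orbyt's induced payoffs 13, 14, 8, 2, 12; outcome (Std4, W), payoffs (11, 14).
Nexon gets 13 moving first and 11 moving second, so Nexon prefers to move first.

first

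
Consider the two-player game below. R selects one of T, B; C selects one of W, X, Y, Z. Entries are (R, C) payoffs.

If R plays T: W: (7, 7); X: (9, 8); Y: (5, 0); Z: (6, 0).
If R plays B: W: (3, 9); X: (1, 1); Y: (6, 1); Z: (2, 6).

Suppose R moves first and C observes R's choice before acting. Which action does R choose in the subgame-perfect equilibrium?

T

C best-responds to each possible R move:
- T: BR = X, leader payoff 9.
- B: BR = W, leader payoff 3.
Among 9, 3, the best is 9 at T. Subgame-perfect outcome: (T, X) with payoffs (9, 8).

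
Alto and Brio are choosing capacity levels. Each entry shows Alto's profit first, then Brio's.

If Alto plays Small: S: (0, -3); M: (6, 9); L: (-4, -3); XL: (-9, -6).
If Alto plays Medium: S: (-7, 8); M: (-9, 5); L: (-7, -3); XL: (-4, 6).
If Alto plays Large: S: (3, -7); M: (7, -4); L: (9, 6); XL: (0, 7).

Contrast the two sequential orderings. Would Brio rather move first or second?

second

If Alto leads: Brio's best replies are Small→M, Medium→S, Large→XL; Alto's induced payoffs 6, -7, 0; outcome (Small, M), payoffs (6, 9).
If Brio leads: Alto's best replies are S→Large, M→Large, L→Large, XL→Large; Brio's induced payoffs -7, -4, 6, 7; outcome (Large, XL), payoffs (0, 7).
Brio gets 7 moving first and 9 moving second, so Brio prefers to move second.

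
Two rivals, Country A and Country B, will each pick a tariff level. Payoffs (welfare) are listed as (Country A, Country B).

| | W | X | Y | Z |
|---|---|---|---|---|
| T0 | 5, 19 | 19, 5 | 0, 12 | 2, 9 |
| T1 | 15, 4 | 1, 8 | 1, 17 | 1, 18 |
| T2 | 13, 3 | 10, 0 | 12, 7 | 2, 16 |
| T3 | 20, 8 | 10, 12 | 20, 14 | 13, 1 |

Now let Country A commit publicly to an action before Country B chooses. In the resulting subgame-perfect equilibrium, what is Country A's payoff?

Work backward from Country B's decision.
- T0: Country B compares 19, 5, 12, 9 and picks W; Country A would get 5.
- T1: Country B compares 4, 8, 17, 18 and picks Z; Country A would get 1.
- T2: Country B compares 3, 0, 7, 16 and picks Z; Country A would get 2.
- T3: Country B compares 8, 12, 14, 1 and picks Y; Country A would get 20.
Country A's induced payoffs are 5, 1, 2, 20, so Country A commits to T3. Subgame-perfect outcome: (T3, Y) with payoffs (20, 14).

20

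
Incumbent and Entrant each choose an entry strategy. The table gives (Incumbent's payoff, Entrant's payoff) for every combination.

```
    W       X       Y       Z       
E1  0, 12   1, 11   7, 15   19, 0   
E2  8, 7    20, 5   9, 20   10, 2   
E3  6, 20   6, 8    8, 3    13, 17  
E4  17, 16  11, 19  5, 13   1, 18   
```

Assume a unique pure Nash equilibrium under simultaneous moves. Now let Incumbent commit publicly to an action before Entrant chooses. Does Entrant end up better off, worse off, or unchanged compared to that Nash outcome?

worse off

Backward induction with Incumbent moving first.
- E1: Entrant compares 12, 11, 15, 0 and picks Y; Incumbent would get 7.
- E2: Entrant compares 7, 5, 20, 2 and picks Y; Incumbent would get 9.
- E3: Entrant compares 20, 8, 3, 17 and picks W; Incumbent would get 6.
- E4: Entrant compares 16, 19, 13, 18 and picks X; Incumbent would get 11.
Incumbent's induced payoffs are 7, 9, 6, 11, so Incumbent commits to E4. Subgame-perfect outcome: (E4, X) with payoffs (11, 19).
Under simultaneous play:
Incumbent's best replies: W→E4; X→E2; Y→E2; Z→E1.
Entrant's best replies: E1→Y; E2→Y; E3→W; E4→X.
Only (E2, Y) has each player best-responding; Nash payoffs (9, 20).
Entrant earns 19 sequentially versus 20 at the Nash outcome: worse off.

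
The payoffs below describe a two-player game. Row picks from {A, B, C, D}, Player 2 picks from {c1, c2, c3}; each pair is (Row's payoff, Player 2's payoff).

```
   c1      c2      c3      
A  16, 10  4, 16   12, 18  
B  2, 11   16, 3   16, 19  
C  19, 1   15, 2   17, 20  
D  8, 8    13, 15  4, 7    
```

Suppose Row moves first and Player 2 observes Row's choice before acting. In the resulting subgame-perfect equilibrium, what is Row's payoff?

Solve by backward induction (Row leads).
- A → Player 2 plays c3 (best of 10, 16, 18); Row gets 12.
- B → Player 2 plays c3 (best of 11, 3, 19); Row gets 16.
- C → Player 2 plays c3 (best of 1, 2, 20); Row gets 17.
- D → Player 2 plays c2 (best of 8, 15, 7); Row gets 13.
Among 12, 16, 17, 13, the best is 17 at C. Subgame-perfect outcome: (C, c3) with payoffs (17, 20).

17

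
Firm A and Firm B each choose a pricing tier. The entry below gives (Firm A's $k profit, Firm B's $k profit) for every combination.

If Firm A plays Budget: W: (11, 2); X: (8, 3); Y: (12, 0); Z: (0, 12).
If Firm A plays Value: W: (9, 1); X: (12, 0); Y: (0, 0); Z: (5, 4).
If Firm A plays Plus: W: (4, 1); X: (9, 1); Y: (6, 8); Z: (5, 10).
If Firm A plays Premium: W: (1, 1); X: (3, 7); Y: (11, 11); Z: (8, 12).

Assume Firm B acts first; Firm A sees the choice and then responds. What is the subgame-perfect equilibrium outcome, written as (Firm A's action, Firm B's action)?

Firm A best-responds to each possible Firm B move:
- W: Firm A compares 11, 9, 4, 1 and picks Budget; Firm B would get 2.
- X: Firm A compares 8, 12, 9, 3 and picks Value; Firm B would get 0.
- Y: Firm A compares 12, 0, 6, 11 and picks Budget; Firm B would get 0.
- Z: Firm A compares 0, 5, 5, 8 and picks Premium; Firm B would get 12.
Firm B's induced payoffs are 2, 0, 0, 12, so Firm B commits to Z. Subgame-perfect outcome: (Premium, Z) with payoffs (8, 12).

(Premium, Z)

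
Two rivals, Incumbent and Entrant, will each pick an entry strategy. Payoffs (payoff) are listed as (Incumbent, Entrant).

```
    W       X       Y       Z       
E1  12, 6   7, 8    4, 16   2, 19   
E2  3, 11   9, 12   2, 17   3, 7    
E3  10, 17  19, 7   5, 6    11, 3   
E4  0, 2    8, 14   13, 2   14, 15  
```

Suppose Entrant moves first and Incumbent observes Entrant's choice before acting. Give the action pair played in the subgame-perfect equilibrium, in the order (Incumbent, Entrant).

Incumbent best-responds to each possible Entrant move:
- W: Incumbent compares 12, 3, 10, 0 and picks E1; Entrant would get 6.
- X: Incumbent compares 7, 9, 19, 8 and picks E3; Entrant would get 7.
- Y: Incumbent compares 4, 2, 5, 13 and picks E4; Entrant would get 2.
- Z: Incumbent compares 2, 3, 11, 14 and picks E4; Entrant would get 15.
Among 6, 7, 2, 15, the best is 15 at Z. Subgame-perfect outcome: (E4, Z) with payoffs (14, 15).

(E4, Z)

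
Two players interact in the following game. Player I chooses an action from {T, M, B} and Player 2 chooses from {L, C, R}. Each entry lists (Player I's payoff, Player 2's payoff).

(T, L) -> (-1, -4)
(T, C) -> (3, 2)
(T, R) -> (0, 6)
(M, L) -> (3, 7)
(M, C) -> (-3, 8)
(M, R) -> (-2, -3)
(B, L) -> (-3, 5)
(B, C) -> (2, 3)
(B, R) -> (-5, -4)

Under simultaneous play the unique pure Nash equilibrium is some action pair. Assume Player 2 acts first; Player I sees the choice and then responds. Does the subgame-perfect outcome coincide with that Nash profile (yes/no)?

Backward induction with Player 2 moving first.
- L → Player I plays M (best of -1, 3, -3); Player 2 gets 7.
- C → Player I plays T (best of 3, -3, 2); Player 2 gets 2.
- R → Player I plays T (best of 0, -2, -5); Player 2 gets 6.
Maximizing over 7, 2, 6, Player 2 chooses L. Subgame-perfect outcome: (M, L) with payoffs (3, 7).
Now find the simultaneous Nash equilibrium.
Player I's best replies: L→M; C→T; R→T.
Player 2's best replies: T→R; M→C; B→L.
The unique mutual best reply is (T, R), giving (0, 6).
Sequential outcome (M, L) differs from the Nash profile (T, R).

no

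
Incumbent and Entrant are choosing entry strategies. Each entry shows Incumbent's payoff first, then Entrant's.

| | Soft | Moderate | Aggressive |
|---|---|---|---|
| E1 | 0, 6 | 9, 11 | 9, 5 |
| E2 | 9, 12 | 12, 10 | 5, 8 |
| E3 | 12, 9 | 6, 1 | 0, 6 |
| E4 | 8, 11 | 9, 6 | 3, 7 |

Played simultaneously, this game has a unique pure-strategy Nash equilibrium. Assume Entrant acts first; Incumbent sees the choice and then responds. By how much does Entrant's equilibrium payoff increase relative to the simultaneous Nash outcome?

Backward induction with Entrant moving first.
- Soft: Incumbent compares 0, 9, 12, 8 and picks E3; Entrant would get 9.
- Moderate: Incumbent compares 9, 12, 6, 9 and picks E2; Entrant would get 10.
- Aggressive: Incumbent compares 9, 5, 0, 3 and picks E1; Entrant would get 5.
Among 9, 10, 5, the best is 10 at Moderate. Subgame-perfect outcome: (E2, Moderate) with payoffs (12, 10).
Now find the simultaneous Nash equilibrium.
Incumbent's best replies: Soft→E3; Moderate→E2; Aggressive→E1.
Entrant's best replies: E1→Moderate; E2→Soft; E3→Soft; E4→Soft.
The unique mutual best reply is (E3, Soft), giving (12, 9).
Entrant's commitment gain: 10 − 9 = 1.

1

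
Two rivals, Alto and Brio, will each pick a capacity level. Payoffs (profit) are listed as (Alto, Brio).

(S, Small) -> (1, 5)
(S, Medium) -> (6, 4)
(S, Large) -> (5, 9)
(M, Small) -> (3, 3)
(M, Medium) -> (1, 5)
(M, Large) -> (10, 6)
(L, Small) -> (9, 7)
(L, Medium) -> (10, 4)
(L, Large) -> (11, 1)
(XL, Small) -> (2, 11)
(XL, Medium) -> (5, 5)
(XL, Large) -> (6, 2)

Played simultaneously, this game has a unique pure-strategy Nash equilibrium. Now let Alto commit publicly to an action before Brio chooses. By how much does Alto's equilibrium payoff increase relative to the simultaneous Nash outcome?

1

Brio best-responds to each possible Alto move:
- S → Brio plays Large (best of 5, 4, 9); Alto gets 5.
- M → Brio plays Large (best of 3, 5, 6); Alto gets 10.
- L → Brio plays Small (best of 7, 4, 1); Alto gets 9.
- XL → Brio plays Small (best of 11, 5, 2); Alto gets 2.
Alto's induced payoffs are 5, 10, 9, 2, so Alto commits to M. Subgame-perfect outcome: (M, Large) with payoffs (10, 6).
Now find the simultaneous Nash equilibrium.
Alto's best replies: Small→L; Medium→L; Large→L.
Brio's best replies: S→Large; M→Large; L→Small; XL→Small.
Only (L, Small) has each player best-responding; Nash payoffs (9, 7).
Alto's commitment gain: 10 − 9 = 1.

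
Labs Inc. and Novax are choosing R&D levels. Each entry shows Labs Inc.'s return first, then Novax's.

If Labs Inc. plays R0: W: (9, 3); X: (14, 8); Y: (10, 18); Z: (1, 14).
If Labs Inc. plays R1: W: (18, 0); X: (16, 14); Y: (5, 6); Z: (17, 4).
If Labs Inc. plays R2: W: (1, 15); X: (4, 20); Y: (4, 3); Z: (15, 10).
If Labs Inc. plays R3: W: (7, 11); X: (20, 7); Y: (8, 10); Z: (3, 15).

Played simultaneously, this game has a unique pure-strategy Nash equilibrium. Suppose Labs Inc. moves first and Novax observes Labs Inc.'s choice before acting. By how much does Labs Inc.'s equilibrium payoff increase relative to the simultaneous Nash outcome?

Backward induction with Labs Inc. moving first.
- R0 → Novax plays Y (best of 3, 8, 18, 14); Labs Inc. gets 10.
- R1 → Novax plays X (best of 0, 14, 6, 4); Labs Inc. gets 16.
- R2 → Novax plays X (best of 15, 20, 3, 10); Labs Inc. gets 4.
- R3 → Novax plays Z (best of 11, 7, 10, 15); Labs Inc. gets 3.
Labs Inc.'s induced payoffs are 10, 16, 4, 3, so Labs Inc. commits to R1. Subgame-perfect outcome: (R1, X) with payoffs (16, 14).
Now find the simultaneous Nash equilibrium.
Labs Inc.'s best replies: W→R1; X→R3; Y→R0; Z→R1.
Novax's best replies: R0→Y; R1→X; R2→X; R3→Z.
Only (R0, Y) has each player best-responding; Nash payoffs (10, 18).
Labs Inc.'s commitment gain: 16 − 10 = 6.

6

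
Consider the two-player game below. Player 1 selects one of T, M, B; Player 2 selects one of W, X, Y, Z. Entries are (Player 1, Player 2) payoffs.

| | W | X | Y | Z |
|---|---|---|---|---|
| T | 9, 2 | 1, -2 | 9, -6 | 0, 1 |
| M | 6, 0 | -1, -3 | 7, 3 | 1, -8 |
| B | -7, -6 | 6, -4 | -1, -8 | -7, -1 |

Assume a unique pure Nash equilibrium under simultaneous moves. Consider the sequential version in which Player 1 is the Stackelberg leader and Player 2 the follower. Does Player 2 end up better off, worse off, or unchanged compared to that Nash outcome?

Player 2 best-responds to each possible Player 1 move:
- T → Player 2 plays W (best of 2, -2, -6, 1); Player 1 gets 9.
- M → Player 2 plays Y (best of 0, -3, 3, -8); Player 1 gets 7.
- B → Player 2 plays Z (best of -6, -4, -8, -1); Player 1 gets -7.
Maximizing over 9, 7, -7, Player 1 chooses T. Subgame-perfect outcome: (T, W) with payoffs (9, 2).
For the simultaneous game, intersect best replies.
Player 1's best replies: W→T; X→B; Y→T; Z→M.
Player 2's best replies: T→W; M→Y; B→Z.
Only (T, W) has each player best-responding; Nash payoffs (9, 2).
Player 2 earns 2 sequentially versus 2 at the Nash outcome: unchanged.

unchanged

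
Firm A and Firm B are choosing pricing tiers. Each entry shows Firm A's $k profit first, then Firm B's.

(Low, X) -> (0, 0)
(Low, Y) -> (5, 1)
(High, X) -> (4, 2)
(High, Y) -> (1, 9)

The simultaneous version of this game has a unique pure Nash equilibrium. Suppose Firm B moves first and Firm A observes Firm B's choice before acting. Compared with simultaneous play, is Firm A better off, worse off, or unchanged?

worse off

Solve by backward induction (Firm B leads).
- X: Firm A compares 0, 4 and picks High; Firm B would get 2.
- Y: Firm A compares 5, 1 and picks Low; Firm B would get 1.
Maximizing over 2, 1, Firm B chooses X. Subgame-perfect outcome: (High, X) with payoffs (4, 2).
Now find the simultaneous Nash equilibrium.
Firm A's best replies: X→High; Y→Low.
Firm B's best replies: Low→Y; High→Y.
Only (Low, Y) has each player best-responding; Nash payoffs (5, 1).
Firm A earns 4 sequentially versus 5 at the Nash outcome: worse off.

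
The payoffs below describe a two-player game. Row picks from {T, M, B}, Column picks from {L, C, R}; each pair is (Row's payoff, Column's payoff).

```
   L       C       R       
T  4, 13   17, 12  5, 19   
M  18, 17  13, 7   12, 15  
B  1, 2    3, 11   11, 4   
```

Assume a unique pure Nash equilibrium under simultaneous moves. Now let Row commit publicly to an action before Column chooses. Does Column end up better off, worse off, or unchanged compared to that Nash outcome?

unchanged

Column best-responds to each possible Row move:
- T → Column plays R (best of 13, 12, 19); Row gets 5.
- M → Column plays L (best of 17, 7, 15); Row gets 18.
- B → Column plays C (best of 2, 11, 4); Row gets 3.
Row's induced payoffs are 5, 18, 3, so Row commits to M. Subgame-perfect outcome: (M, L) with payoffs (18, 17).
For the simultaneous game, intersect best replies.
Row's best replies: L→M; C→T; R→M.
Column's best replies: T→R; M→L; B→C.
Only (M, L) has each player best-responding; Nash payoffs (18, 17).
Column earns 17 sequentially versus 17 at the Nash outcome: unchanged.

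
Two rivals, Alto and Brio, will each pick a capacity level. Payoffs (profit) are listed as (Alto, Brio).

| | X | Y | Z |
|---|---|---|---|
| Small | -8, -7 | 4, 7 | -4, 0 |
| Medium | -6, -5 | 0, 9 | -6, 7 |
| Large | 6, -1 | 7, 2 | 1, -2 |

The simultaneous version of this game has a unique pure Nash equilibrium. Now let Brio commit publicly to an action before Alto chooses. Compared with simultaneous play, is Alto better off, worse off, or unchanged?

Backward induction with Brio moving first.
- X: BR = Large, leader payoff -1.
- Y: BR = Large, leader payoff 2.
- Z: BR = Large, leader payoff -2.
Brio's induced payoffs are -1, 2, -2, so Brio commits to Y. Subgame-perfect outcome: (Large, Y) with payoffs (7, 2).
For the simultaneous game, intersect best replies.
Alto's best replies: X→Large; Y→Large; Z→Large.
Brio's best replies: Small→Y; Medium→Y; Large→Y.
Only (Large, Y) has each player best-responding; Nash payoffs (7, 2).
Alto earns 7 sequentially versus 7 at the Nash outcome: unchanged.

unchanged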